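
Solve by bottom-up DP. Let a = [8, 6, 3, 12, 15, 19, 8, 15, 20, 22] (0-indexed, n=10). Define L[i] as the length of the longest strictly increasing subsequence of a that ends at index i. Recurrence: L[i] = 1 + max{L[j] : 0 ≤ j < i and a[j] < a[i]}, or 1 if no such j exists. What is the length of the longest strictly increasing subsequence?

6

   i    0    1    2    3    4    5    6    7    8    9
a[i]    8    6    3   12   15   19    8   15   20   22
L[i]    1    1    1    2    3    4    2    3    5    6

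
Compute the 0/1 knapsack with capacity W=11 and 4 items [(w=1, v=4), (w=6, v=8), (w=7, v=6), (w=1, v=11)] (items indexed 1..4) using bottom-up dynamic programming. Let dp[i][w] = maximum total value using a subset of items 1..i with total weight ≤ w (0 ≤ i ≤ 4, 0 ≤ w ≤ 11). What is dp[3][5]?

i\w   0   1   2   3   4   5   6   7   8   9  10  11
  0   0   0   0   0   0   0   0   0   0   0   0   0
  1   0   4   4   4   4   4   4   4   4   4   4   4
  2   0   4   4   4   4   4   8  12  12  12  12  12
  3   0   4   4   4   4   4   8  12  12  12  12  12
  4   0  11  15  15  15  15  15  19  23  23  23  23

4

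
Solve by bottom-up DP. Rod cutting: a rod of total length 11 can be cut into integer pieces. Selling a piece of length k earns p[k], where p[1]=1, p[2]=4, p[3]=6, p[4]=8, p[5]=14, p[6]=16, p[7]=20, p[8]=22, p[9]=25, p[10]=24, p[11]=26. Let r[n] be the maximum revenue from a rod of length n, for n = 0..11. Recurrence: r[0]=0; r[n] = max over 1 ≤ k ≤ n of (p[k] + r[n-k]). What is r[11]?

30

   n    0    1    2    3    4    5    6    7    8    9   10   11
r[n]    0    1    4    6    8   14   16   20   22   25   28   30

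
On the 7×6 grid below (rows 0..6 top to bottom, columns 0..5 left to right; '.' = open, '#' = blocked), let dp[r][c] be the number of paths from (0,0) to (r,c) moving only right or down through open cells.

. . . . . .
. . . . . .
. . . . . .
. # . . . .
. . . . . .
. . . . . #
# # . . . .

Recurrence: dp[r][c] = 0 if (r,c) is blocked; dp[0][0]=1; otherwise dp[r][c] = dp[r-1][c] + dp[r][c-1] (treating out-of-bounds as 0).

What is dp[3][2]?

6

r\c   0   1   2   3   4   5
  0   1   1   1   1   1   1
  1   1   2   3   4   5   6
  2   1   3   6  10  15  21
  3   1   0   6  16  31  52
  4   1   1   7  23  54 106
  5   1   2   9  32  86   0
  6   0   0   9  41 127 127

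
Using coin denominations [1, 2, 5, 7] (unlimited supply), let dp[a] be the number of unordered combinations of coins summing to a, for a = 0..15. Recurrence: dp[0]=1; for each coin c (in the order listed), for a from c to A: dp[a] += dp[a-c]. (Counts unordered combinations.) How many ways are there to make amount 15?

26

after  coin     0     1     2     3     4     5     6     7     8     9    10    11    12    13    14    15
          1     1     1     1     1     1     1     1     1     1     1     1     1     1     1     1     1
          2     1     1     2     2     3     3     4     4     5     5     6     6     7     7     8     8
          5     1     1     2     2     3     4     5     6     7     8    10    11    13    14    16    18
          7     1     1     2     2     3     4     5     7     8    10    12    14    17    19    23    26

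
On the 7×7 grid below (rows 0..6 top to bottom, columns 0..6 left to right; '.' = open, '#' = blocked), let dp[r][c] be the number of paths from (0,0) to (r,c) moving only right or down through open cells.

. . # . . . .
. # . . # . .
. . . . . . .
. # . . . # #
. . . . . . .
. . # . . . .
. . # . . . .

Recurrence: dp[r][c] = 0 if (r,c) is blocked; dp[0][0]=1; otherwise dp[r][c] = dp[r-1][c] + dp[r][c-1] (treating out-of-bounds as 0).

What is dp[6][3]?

r\c   0   1   2   3   4   5   6
  0   1   1   0   0   0   0   0
  1   1   0   0   0   0   0   0
  2   1   1   1   1   1   1   1
  3   1   0   1   2   3   0   0
  4   1   1   2   4   7   7   7
  5   1   2   0   4  11  18  25
  6   1   3   0   4  15  33  58

4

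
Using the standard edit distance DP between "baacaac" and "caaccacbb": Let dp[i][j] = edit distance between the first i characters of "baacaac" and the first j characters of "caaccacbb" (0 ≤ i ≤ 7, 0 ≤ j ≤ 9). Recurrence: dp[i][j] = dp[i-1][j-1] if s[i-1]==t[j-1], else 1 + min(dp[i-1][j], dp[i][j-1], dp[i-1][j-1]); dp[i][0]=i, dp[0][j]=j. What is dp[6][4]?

   ''  c  a  a  c  c  a  c  b  b
''  0  1  2  3  4  5  6  7  8  9
 b  1  1  2  3  4  5  6  7  7  8
 a  2  2  1  2  3  4  5  6  7  8
 a  3  3  2  1  2  3  4  5  6  7
 c  4  3  3  2  1  2  3  4  5  6
 a  5  4  3  3  2  2  2  3  4  5
 a  6  5  4  3  3  3  2  3  4  5
 c  7  6  5  4  3  3  3  2  3  4

3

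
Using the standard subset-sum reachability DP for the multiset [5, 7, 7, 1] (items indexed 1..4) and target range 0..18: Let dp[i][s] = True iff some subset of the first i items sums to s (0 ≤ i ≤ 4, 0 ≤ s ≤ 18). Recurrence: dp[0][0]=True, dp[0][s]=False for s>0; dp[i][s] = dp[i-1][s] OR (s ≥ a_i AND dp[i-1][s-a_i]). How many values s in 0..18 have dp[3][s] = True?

5

i\s   0   1   2   3   4   5   6   7   8   9  10  11  12  13  14  15  16  17  18
  0   T   F   F   F   F   F   F   F   F   F   F   F   F   F   F   F   F   F   F
  1   T   F   F   F   F   T   F   F   F   F   F   F   F   F   F   F   F   F   F
  2   T   F   F   F   F   T   F   T   F   F   F   F   T   F   F   F   F   F   F
  3   T   F   F   F   F   T   F   T   F   F   F   F   T   F   T   F   F   F   F
  4   T   T   F   F   F   T   T   T   T   F   F   F   T   T   T   T   F   F   F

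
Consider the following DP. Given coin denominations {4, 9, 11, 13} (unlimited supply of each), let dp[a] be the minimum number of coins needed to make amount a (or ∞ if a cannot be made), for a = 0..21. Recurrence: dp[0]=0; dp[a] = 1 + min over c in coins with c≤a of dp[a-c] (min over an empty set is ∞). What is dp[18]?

 a  0  1  2  3  4  5  6  7  8  9 10 11 12 13 14 15 16 17 18 19 20 21
dp  0  -  -  -  1  -  -  -  2  1  -  1  3  1  -  2  4  2  2  3  2  3
(- denotes ∞ / unreachable)

2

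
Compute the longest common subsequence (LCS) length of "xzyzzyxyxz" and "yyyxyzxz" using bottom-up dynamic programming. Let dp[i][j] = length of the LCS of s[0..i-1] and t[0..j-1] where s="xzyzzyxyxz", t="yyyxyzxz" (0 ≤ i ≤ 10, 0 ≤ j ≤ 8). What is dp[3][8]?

2

   ''  y  y  y  x  y  z  x  z
''  0  0  0  0  0  0  0  0  0
 x  0  0  0  0  1  1  1  1  1
 z  0  0  0  0  1  1  2  2  2
 y  0  1  1  1  1  2  2  2  2
 z  0  1  1  1  1  2  3  3  3
 z  0  1  1  1  1  2  3  3  4
 y  0  1  2  2  2  2  3  3  4
 x  0  1  2  2  3  3  3  4  4
 y  0  1  2  3  3  4  4  4  4
 x  0  1  2  3  4  4  4  5  5
 z  0  1  2  3  4  4  5  5  6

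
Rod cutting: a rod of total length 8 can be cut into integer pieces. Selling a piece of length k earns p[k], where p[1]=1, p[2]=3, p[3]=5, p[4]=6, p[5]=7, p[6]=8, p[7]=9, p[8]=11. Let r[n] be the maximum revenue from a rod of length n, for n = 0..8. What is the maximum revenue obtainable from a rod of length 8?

13

   n    0    1    2    3    4    5    6    7    8
r[n]    0    1    3    5    6    8   10   11   13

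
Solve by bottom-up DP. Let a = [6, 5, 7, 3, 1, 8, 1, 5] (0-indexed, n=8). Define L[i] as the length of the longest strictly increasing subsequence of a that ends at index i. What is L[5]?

3

   i    0    1    2    3    4    5    6    7
a[i]    6    5    7    3    1    8    1    5
L[i]    1    1    2    1    1    3    1    2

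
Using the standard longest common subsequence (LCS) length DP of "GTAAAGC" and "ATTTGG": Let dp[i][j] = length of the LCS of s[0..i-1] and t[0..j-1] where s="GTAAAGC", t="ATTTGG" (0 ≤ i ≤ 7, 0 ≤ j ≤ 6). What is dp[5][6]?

1

   ''  A  T  T  T  G  G
''  0  0  0  0  0  0  0
 G  0  0  0  0  0  1  1
 T  0  0  1  1  1  1  1
 A  0  1  1  1  1  1  1
 A  0  1  1  1  1  1  1
 A  0  1  1  1  1  1  1
 G  0  1  1  1  1  2  2
 C  0  1  1  1  1  2  2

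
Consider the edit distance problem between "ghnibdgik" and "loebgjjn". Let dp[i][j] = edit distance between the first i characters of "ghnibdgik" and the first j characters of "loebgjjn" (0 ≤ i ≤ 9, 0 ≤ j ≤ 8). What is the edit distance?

   ''  l  o  e  b  g  j  j  n
''  0  1  2  3  4  5  6  7  8
 g  1  1  2  3  4  4  5  6  7
 h  2  2  2  3  4  5  5  6  7
 n  3  3  3  3  4  5  6  6  6
 i  4  4  4  4  4  5  6  7  7
 b  5  5  5  5  4  5  6  7  8
 d  6  6  6  6  5  5  6  7  8
 g  7  7  7  7  6  5  6  7  8
 i  8  8  8  8  7  6  6  7  8
 k  9  9  9  9  8  7  7  7  8

8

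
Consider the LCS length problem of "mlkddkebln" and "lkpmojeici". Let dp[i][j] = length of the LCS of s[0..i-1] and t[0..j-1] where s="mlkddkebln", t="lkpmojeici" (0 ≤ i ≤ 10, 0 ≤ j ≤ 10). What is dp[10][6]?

   ''  l  k  p  m  o  j  e  i  c  i
''  0  0  0  0  0  0  0  0  0  0  0
 m  0  0  0  0  1  1  1  1  1  1  1
 l  0  1  1  1  1  1  1  1  1  1  1
 k  0  1  2  2  2  2  2  2  2  2  2
 d  0  1  2  2  2  2  2  2  2  2  2
 d  0  1  2  2  2  2  2  2  2  2  2
 k  0  1  2  2  2  2  2  2  2  2  2
 e  0  1  2  2  2  2  2  3  3  3  3
 b  0  1  2  2  2  2  2  3  3  3  3
 l  0  1  2  2  2  2  2  3  3  3  3
 n  0  1  2  2  2  2  2  3  3  3  3

2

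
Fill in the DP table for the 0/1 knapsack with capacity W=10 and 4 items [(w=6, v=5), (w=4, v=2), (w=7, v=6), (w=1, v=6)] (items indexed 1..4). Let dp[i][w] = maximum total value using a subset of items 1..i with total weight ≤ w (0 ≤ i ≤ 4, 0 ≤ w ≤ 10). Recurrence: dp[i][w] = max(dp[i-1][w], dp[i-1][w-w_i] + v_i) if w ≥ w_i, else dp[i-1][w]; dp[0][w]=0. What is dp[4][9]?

12

i\w   0   1   2   3   4   5   6   7   8   9  10
  0   0   0   0   0   0   0   0   0   0   0   0
  1   0   0   0   0   0   0   5   5   5   5   5
  2   0   0   0   0   2   2   5   5   5   5   7
  3   0   0   0   0   2   2   5   6   6   6   7
  4   0   6   6   6   6   8   8  11  12  12  12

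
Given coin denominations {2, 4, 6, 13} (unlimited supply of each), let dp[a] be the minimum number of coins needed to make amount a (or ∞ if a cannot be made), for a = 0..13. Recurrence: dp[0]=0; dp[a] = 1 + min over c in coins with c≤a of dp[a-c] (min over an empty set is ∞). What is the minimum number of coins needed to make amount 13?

 a  0  1  2  3  4  5  6  7  8  9 10 11 12 13
dp  0  -  1  -  1  -  1  -  2  -  2  -  2  1
(- denotes ∞ / unreachable)

1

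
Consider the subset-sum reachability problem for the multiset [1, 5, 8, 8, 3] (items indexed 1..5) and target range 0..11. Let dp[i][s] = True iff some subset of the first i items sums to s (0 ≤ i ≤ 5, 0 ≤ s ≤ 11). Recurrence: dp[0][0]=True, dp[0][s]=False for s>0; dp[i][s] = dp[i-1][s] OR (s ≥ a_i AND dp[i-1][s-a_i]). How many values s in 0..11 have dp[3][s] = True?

6

i\s   0   1   2   3   4   5   6   7   8   9  10  11
  0   T   F   F   F   F   F   F   F   F   F   F   F
  1   T   T   F   F   F   F   F   F   F   F   F   F
  2   T   T   F   F   F   T   T   F   F   F   F   F
  3   T   T   F   F   F   T   T   F   T   T   F   F
  4   T   T   F   F   F   T   T   F   T   T   F   F
  5   T   T   F   T   T   T   T   F   T   T   F   T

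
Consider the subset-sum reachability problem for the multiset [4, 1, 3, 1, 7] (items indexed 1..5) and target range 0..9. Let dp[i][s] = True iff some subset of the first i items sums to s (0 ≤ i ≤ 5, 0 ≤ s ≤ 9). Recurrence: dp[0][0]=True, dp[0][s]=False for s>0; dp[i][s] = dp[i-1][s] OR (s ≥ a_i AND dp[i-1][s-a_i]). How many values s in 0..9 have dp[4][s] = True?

10

i\s   0   1   2   3   4   5   6   7   8   9
  0   T   F   F   F   F   F   F   F   F   F
  1   T   F   F   F   T   F   F   F   F   F
  2   T   T   F   F   T   T   F   F   F   F
  3   T   T   F   T   T   T   F   T   T   F
  4   T   T   T   T   T   T   T   T   T   T
  5   T   T   T   T   T   T   T   T   T   T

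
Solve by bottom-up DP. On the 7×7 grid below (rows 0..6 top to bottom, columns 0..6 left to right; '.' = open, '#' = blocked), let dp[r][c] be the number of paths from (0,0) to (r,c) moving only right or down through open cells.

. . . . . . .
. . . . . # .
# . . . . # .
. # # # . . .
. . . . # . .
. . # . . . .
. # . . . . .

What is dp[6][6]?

r\c   0   1   2   3   4   5   6
  0   1   1   1   1   1   1   1
  1   1   2   3   4   5   0   1
  2   0   2   5   9  14   0   1
  3   0   0   0   0  14  14  15
  4   0   0   0   0   0  14  29
  5   0   0   0   0   0  14  43
  6   0   0   0   0   0  14  57

57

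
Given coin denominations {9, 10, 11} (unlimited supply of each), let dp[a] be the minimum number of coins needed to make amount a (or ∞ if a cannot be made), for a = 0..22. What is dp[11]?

 a  0  1  2  3  4  5  6  7  8  9 10 11 12 13 14 15 16 17 18 19 20 21 22
dp  0  -  -  -  -  -  -  -  -  1  1  1  -  -  -  -  -  -  2  2  2  2  2
(- denotes ∞ / unreachable)

1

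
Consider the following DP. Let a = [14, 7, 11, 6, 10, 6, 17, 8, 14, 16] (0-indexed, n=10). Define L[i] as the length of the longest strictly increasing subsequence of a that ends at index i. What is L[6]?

   i    0    1    2    3    4    5    6    7    8    9
a[i]   14    7   11    6   10    6   17    8   14   16
L[i]    1    1    2    1    2    1    3    2    3    4

3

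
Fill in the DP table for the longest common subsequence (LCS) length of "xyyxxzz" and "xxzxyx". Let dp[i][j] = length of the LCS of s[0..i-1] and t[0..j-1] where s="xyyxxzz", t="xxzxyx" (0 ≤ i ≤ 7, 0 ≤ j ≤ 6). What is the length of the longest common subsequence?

3

   ''  x  x  z  x  y  x
''  0  0  0  0  0  0  0
 x  0  1  1  1  1  1  1
 y  0  1  1  1  1  2  2
 y  0  1  1  1  1  2  2
 x  0  1  2  2  2  2  3
 x  0  1  2  2  3  3  3
 z  0  1  2  3  3  3  3
 z  0  1  2  3  3  3  3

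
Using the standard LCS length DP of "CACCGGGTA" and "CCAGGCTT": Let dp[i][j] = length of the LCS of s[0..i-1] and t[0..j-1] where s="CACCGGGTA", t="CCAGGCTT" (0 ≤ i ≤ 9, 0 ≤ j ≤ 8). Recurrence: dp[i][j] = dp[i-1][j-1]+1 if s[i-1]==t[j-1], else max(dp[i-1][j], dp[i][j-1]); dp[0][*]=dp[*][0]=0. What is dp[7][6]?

4

   ''  C  C  A  G  G  C  T  T
''  0  0  0  0  0  0  0  0  0
 C  0  1  1  1  1  1  1  1  1
 A  0  1  1  2  2  2  2  2  2
 C  0  1  2  2  2  2  3  3  3
 C  0  1  2  2  2  2  3  3  3
 G  0  1  2  2  3  3  3  3  3
 G  0  1  2  2  3  4  4  4  4
 G  0  1  2  2  3  4  4  4  4
 T  0  1  2  2  3  4  4  5  5
 A  0  1  2  3  3  4  4  5  5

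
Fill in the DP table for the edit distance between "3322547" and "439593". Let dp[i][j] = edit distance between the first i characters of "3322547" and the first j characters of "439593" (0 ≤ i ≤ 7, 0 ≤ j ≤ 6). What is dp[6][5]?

   ''  4  3  9  5  9  3
''  0  1  2  3  4  5  6
 3  1  1  1  2  3  4  5
 3  2  2  1  2  3  4  4
 2  3  3  2  2  3  4  5
 2  4  4  3  3  3  4  5
 5  5  5  4  4  3  4  5
 4  6  5  5  5  4  4  5
 7  7  6  6  6  5  5  5

4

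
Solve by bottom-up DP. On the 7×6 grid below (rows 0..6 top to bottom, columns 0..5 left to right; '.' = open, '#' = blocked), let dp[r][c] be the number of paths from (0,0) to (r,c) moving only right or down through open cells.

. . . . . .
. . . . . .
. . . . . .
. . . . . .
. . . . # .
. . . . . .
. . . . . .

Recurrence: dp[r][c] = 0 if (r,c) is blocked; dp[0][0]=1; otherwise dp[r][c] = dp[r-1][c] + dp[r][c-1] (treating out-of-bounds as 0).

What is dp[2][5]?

r\c   0   1   2   3   4   5
  0   1   1   1   1   1   1
  1   1   2   3   4   5   6
  2   1   3   6  10  15  21
  3   1   4  10  20  35  56
  4   1   5  15  35   0  56
  5   1   6  21  56  56 112
  6   1   7  28  84 140 252

21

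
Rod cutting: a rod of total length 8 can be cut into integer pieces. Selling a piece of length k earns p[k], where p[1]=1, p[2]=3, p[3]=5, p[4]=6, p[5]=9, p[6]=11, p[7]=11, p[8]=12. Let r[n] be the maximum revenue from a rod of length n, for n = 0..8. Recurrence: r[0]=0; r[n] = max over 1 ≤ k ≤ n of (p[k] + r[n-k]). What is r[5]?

   n    0    1    2    3    4    5    6    7    8
r[n]    0    1    3    5    6    9   11   12   14

9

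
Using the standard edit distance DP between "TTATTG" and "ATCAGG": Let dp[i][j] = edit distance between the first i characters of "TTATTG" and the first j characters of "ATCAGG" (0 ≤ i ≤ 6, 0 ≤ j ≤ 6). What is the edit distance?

4

   ''  A  T  C  A  G  G
''  0  1  2  3  4  5  6
 T  1  1  1  2  3  4  5
 T  2  2  1  2  3  4  5
 A  3  2  2  2  2  3  4
 T  4  3  2  3  3  3  4
 T  5  4  3  3  4  4  4
 G  6  5  4  4  4  4  4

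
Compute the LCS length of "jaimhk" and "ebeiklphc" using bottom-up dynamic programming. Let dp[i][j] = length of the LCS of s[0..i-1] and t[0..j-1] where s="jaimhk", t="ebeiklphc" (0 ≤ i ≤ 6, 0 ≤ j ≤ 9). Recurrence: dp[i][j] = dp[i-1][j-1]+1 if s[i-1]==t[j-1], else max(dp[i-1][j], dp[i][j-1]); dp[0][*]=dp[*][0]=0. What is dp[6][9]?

   ''  e  b  e  i  k  l  p  h  c
''  0  0  0  0  0  0  0  0  0  0
 j  0  0  0  0  0  0  0  0  0  0
 a  0  0  0  0  0  0  0  0  0  0
 i  0  0  0  0  1  1  1  1  1  1
 m  0  0  0  0  1  1  1  1  1  1
 h  0  0  0  0  1  1  1  1  2  2
 k  0  0  0  0  1  2  2  2  2  2

2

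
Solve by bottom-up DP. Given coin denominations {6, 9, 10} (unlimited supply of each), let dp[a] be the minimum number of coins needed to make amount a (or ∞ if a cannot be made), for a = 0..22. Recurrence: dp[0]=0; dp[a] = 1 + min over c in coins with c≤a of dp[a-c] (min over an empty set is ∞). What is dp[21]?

3

 a  0  1  2  3  4  5  6  7  8  9 10 11 12 13 14 15 16 17 18 19 20 21 22
dp  0  -  -  -  -  -  1  -  -  1  1  -  2  -  -  2  2  -  2  2  2  3  3
(- denotes ∞ / unreachable)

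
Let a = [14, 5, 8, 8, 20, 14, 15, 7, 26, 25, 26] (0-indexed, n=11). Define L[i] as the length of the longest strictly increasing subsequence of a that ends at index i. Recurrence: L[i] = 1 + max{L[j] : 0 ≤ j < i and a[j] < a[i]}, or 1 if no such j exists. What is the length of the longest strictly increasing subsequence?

   i    0    1    2    3    4    5    6    7    8    9   10
a[i]   14    5    8    8   20   14   15    7   26   25   26
L[i]    1    1    2    2    3    3    4    2    5    5    6

6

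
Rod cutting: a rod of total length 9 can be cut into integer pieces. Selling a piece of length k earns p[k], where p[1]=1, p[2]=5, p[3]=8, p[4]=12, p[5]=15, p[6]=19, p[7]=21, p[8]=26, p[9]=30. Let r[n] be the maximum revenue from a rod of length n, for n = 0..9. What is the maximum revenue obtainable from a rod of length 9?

   n    0    1    2    3    4    5    6    7    8    9
r[n]    0    1    5    8   12   15   19   21   26   30

30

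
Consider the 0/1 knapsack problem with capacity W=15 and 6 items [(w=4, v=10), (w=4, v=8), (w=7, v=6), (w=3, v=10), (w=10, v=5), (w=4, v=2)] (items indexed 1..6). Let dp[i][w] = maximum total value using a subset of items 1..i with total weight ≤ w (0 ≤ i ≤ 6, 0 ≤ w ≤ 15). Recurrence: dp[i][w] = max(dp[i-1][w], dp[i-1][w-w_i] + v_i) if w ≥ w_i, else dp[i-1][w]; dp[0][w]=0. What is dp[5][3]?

i\w   0   1   2   3   4   5   6   7   8   9  10  11  12  13  14  15
  0   0   0   0   0   0   0   0   0   0   0   0   0   0   0   0   0
  1   0   0   0   0  10  10  10  10  10  10  10  10  10  10  10  10
  2   0   0   0   0  10  10  10  10  18  18  18  18  18  18  18  18
  3   0   0   0   0  10  10  10  10  18  18  18  18  18  18  18  24
  4   0   0   0  10  10  10  10  20  20  20  20  28  28  28  28  28
  5   0   0   0  10  10  10  10  20  20  20  20  28  28  28  28  28
  6   0   0   0  10  10  10  10  20  20  20  20  28  28  28  28  30

10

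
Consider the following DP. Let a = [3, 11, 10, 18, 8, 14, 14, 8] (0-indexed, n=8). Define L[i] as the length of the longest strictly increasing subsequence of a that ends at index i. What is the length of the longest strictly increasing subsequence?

   i    0    1    2    3    4    5    6    7
a[i]    3   11   10   18    8   14   14    8
L[i]    1    2    2    3    2    3    3    2

3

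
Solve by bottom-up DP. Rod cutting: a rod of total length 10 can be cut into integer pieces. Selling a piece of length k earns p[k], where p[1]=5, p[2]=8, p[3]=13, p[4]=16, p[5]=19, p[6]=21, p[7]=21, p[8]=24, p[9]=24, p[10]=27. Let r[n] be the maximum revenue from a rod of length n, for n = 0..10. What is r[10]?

50

   n    0    1    2    3    4    5    6    7    8    9   10
r[n]    0    5   10   15   20   25   30   35   40   45   50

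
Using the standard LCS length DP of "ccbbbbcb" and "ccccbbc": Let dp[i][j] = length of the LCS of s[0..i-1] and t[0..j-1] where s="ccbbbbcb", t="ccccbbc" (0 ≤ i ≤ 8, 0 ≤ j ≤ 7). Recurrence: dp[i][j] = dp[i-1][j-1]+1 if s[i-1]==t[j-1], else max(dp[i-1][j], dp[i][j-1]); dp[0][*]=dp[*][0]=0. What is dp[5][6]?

4

   ''  c  c  c  c  b  b  c
''  0  0  0  0  0  0  0  0
 c  0  1  1  1  1  1  1  1
 c  0  1  2  2  2  2  2  2
 b  0  1  2  2  2  3  3  3
 b  0  1  2  2  2  3  4  4
 b  0  1  2  2  2  3  4  4
 b  0  1  2  2  2  3  4  4
 c  0  1  2  3  3  3  4  5
 b  0  1  2  3  3  4  4  5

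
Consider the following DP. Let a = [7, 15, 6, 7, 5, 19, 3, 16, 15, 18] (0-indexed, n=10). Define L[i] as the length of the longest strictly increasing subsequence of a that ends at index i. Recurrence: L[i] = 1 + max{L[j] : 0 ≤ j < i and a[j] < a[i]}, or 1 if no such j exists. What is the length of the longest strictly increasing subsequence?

4

   i    0    1    2    3    4    5    6    7    8    9
a[i]    7   15    6    7    5   19    3   16   15   18
L[i]    1    2    1    2    1    3    1    3    3    4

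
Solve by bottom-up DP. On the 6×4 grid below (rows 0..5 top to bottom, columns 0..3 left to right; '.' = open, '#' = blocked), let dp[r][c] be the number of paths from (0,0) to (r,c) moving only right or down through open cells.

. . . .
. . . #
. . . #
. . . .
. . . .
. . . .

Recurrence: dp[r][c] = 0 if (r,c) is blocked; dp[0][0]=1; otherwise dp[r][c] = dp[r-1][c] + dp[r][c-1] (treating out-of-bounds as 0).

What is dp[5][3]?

46

r\c   0   1   2   3
  0   1   1   1   1
  1   1   2   3   0
  2   1   3   6   0
  3   1   4  10  10
  4   1   5  15  25
  5   1   6  21  46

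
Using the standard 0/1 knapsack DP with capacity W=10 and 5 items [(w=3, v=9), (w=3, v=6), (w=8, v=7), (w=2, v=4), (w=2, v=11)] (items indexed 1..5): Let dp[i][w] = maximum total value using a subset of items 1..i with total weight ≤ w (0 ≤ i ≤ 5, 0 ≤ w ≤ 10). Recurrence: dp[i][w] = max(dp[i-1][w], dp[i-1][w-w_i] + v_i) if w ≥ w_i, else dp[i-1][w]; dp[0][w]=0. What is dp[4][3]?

i\w   0   1   2   3   4   5   6   7   8   9  10
  0   0   0   0   0   0   0   0   0   0   0   0
  1   0   0   0   9   9   9   9   9   9   9   9
  2   0   0   0   9   9   9  15  15  15  15  15
  3   0   0   0   9   9   9  15  15  15  15  15
  4   0   0   4   9   9  13  15  15  19  19  19
  5   0   0  11  11  15  20  20  24  26  26  30

9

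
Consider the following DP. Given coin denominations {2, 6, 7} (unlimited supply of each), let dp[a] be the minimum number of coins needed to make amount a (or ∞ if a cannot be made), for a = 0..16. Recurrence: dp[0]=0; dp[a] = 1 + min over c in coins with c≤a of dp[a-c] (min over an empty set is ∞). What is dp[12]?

2

 a  0  1  2  3  4  5  6  7  8  9 10 11 12 13 14 15 16
dp  0  -  1  -  2  -  1  1  2  2  3  3  2  2  2  3  3
(- denotes ∞ / unreachable)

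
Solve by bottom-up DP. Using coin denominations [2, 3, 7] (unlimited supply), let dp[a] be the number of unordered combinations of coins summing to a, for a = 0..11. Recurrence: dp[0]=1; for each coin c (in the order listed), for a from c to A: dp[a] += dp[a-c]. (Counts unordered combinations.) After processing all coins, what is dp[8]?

after  coin     0     1     2     3     4     5     6     7     8     9    10    11
          2     1     0     1     0     1     0     1     0     1     0     1     0
          3     1     0     1     1     1     1     2     1     2     2     2     2
          7     1     0     1     1     1     1     2     2     2     3     3     3

2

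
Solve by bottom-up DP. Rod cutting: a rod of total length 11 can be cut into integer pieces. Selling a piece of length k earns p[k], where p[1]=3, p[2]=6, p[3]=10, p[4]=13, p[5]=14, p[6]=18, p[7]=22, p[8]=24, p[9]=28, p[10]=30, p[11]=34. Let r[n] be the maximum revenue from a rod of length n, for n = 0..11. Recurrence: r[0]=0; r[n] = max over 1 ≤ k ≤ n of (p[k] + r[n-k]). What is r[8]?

   n    0    1    2    3    4    5    6    7    8    9   10   11
r[n]    0    3    6   10   13   16   20   23   26   30   33   36

26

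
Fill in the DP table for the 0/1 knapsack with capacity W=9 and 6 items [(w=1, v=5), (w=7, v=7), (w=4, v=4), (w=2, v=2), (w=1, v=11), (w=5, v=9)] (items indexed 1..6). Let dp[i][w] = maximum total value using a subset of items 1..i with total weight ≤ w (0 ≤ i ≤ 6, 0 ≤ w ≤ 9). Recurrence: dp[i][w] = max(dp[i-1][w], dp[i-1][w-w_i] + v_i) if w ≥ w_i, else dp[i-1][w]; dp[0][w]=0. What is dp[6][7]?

i\w   0   1   2   3   4   5   6   7   8   9
  0   0   0   0   0   0   0   0   0   0   0
  1   0   5   5   5   5   5   5   5   5   5
  2   0   5   5   5   5   5   5   7  12  12
  3   0   5   5   5   5   9   9   9  12  12
  4   0   5   5   7   7   9   9  11  12  12
  5   0  11  16  16  18  18  20  20  22  23
  6   0  11  16  16  18  18  20  25  25  27

25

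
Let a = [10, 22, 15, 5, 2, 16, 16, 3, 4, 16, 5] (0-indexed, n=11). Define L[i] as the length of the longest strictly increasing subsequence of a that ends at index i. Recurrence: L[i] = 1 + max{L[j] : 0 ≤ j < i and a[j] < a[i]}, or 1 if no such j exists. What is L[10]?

4

   i    0    1    2    3    4    5    6    7    8    9   10
a[i]   10   22   15    5    2   16   16    3    4   16    5
L[i]    1    2    2    1    1    3    3    2    3    4    4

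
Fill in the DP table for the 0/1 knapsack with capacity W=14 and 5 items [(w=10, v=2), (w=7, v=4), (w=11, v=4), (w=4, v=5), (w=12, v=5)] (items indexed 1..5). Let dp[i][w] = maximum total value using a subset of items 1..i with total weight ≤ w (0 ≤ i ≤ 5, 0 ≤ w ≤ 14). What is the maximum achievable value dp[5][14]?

i\w   0   1   2   3   4   5   6   7   8   9  10  11  12  13  14
  0   0   0   0   0   0   0   0   0   0   0   0   0   0   0   0
  1   0   0   0   0   0   0   0   0   0   0   2   2   2   2   2
  2   0   0   0   0   0   0   0   4   4   4   4   4   4   4   4
  3   0   0   0   0   0   0   0   4   4   4   4   4   4   4   4
  4   0   0   0   0   5   5   5   5   5   5   5   9   9   9   9
  5   0   0   0   0   5   5   5   5   5   5   5   9   9   9   9

9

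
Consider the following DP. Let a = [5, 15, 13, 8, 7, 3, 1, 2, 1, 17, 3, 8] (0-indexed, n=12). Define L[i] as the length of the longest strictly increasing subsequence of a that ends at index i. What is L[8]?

1

   i    0    1    2    3    4    5    6    7    8    9   10   11
a[i]    5   15   13    8    7    3    1    2    1   17    3    8
L[i]    1    2    2    2    2    1    1    2    1    3    3    4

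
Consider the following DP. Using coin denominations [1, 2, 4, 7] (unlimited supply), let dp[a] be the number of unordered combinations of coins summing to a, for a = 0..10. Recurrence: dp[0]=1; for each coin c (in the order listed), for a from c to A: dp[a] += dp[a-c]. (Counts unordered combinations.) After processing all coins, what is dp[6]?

6

after  coin     0     1     2     3     4     5     6     7     8     9    10
          1     1     1     1     1     1     1     1     1     1     1     1
          2     1     1     2     2     3     3     4     4     5     5     6
          4     1     1     2     2     4     4     6     6     9     9    12
          7     1     1     2     2     4     4     6     7    10    11    14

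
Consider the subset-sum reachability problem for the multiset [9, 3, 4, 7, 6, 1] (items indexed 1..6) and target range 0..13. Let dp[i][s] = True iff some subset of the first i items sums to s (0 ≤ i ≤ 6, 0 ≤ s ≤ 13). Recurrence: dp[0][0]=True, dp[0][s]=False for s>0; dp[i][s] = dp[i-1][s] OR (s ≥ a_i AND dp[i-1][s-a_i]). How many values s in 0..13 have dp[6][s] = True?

i\s   0   1   2   3   4   5   6   7   8   9  10  11  12  13
  0   T   F   F   F   F   F   F   F   F   F   F   F   F   F
  1   T   F   F   F   F   F   F   F   F   T   F   F   F   F
  2   T   F   F   T   F   F   F   F   F   T   F   F   T   F
  3   T   F   F   T   T   F   F   T   F   T   F   F   T   T
  4   T   F   F   T   T   F   F   T   F   T   T   T   T   T
  5   T   F   F   T   T   F   T   T   F   T   T   T   T   T
  6   T   T   F   T   T   T   T   T   T   T   T   T   T   T

13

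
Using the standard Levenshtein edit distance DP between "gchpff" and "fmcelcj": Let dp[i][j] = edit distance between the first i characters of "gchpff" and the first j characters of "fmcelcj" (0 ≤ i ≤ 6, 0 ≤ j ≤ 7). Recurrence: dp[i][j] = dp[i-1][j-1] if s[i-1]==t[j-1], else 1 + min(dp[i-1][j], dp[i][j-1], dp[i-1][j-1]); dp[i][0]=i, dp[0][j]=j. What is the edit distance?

6

   ''  f  m  c  e  l  c  j
''  0  1  2  3  4  5  6  7
 g  1  1  2  3  4  5  6  7
 c  2  2  2  2  3  4  5  6
 h  3  3  3  3  3  4  5  6
 p  4  4  4  4  4  4  5  6
 f  5  4  5  5  5  5  5  6
 f  6  5  5  6  6  6  6  6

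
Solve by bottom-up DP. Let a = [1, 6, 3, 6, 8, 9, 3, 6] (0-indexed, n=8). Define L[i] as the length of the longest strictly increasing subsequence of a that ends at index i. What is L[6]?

2

   i    0    1    2    3    4    5    6    7
a[i]    1    6    3    6    8    9    3    6
L[i]    1    2    2    3    4    5    2    3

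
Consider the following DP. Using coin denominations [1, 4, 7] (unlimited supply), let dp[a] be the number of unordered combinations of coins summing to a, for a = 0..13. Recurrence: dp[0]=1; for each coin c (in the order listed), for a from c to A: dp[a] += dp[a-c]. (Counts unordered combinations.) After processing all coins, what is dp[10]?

4

after  coin     0     1     2     3     4     5     6     7     8     9    10    11    12    13
          1     1     1     1     1     1     1     1     1     1     1     1     1     1     1
          4     1     1     1     1     2     2     2     2     3     3     3     3     4     4
          7     1     1     1     1     2     2     2     3     4     4     4     5     6     6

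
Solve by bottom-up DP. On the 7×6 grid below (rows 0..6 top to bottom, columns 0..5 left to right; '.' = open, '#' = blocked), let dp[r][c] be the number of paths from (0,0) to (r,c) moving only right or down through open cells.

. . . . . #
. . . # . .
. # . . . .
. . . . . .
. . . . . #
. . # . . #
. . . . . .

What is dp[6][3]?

r\c   0   1   2   3   4   5
  0   1   1   1   1   1   0
  1   1   2   3   0   1   1
  2   1   0   3   3   4   5
  3   1   1   4   7  11  16
  4   1   2   6  13  24   0
  5   1   3   0  13  37   0
  6   1   4   4  17  54  54

17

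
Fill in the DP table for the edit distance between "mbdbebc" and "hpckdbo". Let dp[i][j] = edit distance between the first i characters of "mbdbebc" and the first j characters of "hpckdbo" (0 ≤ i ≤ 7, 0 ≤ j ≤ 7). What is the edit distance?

   ''  h  p  c  k  d  b  o
''  0  1  2  3  4  5  6  7
 m  1  1  2  3  4  5  6  7
 b  2  2  2  3  4  5  5  6
 d  3  3  3  3  4  4  5  6
 b  4  4  4  4  4  5  4  5
 e  5  5  5  5  5  5  5  5
 b  6  6  6  6  6  6  5  6
 c  7  7  7  6  7  7  6  6

6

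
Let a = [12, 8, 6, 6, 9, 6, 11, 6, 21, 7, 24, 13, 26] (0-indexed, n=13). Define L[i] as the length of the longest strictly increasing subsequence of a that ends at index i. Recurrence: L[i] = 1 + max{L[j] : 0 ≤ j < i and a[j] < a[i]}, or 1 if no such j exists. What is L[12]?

   i    0    1    2    3    4    5    6    7    8    9   10   11   12
a[i]   12    8    6    6    9    6   11    6   21    7   24   13   26
L[i]    1    1    1    1    2    1    3    1    4    2    5    4    6

6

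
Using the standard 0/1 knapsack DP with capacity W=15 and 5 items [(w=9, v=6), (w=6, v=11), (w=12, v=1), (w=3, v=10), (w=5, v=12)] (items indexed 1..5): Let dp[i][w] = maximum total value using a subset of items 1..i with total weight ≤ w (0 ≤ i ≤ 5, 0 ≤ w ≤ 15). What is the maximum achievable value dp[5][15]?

i\w   0   1   2   3   4   5   6   7   8   9  10  11  12  13  14  15
  0   0   0   0   0   0   0   0   0   0   0   0   0   0   0   0   0
  1   0   0   0   0   0   0   0   0   0   6   6   6   6   6   6   6
  2   0   0   0   0   0   0  11  11  11  11  11  11  11  11  11  17
  3   0   0   0   0   0   0  11  11  11  11  11  11  11  11  11  17
  4   0   0   0  10  10  10  11  11  11  21  21  21  21  21  21  21
  5   0   0   0  10  10  12  12  12  22  22  22  23  23  23  33  33

33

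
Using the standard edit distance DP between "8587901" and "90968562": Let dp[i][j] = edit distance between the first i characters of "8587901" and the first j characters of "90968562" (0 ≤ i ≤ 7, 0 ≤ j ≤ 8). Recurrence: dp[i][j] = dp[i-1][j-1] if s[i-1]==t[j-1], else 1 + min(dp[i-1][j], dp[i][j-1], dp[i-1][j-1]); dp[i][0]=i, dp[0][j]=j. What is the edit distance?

   ''  9  0  9  6  8  5  6  2
''  0  1  2  3  4  5  6  7  8
 8  1  1  2  3  4  4  5  6  7
 5  2  2  2  3  4  5  4  5  6
 8  3  3  3  3  4  4  5  5  6
 7  4  4  4  4  4  5  5  6  6
 9  5  4  5  4  5  5  6  6  7
 0  6  5  4  5  5  6  6  7  7
 1  7  6  5  5  6  6  7  7  8

8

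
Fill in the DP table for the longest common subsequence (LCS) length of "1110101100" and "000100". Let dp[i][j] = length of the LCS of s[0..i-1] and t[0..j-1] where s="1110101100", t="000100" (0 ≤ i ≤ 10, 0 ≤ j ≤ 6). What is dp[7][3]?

2

   ''  0  0  0  1  0  0
''  0  0  0  0  0  0  0
 1  0  0  0  0  1  1  1
 1  0  0  0  0  1  1  1
 1  0  0  0  0  1  1  1
 0  0  1  1  1  1  2  2
 1  0  1  1  1  2  2  2
 0  0  1  2  2  2  3  3
 1  0  1  2  2  3  3  3
 1  0  1  2  2  3  3  3
 0  0  1  2  3  3  4  4
 0  0  1  2  3  3  4  5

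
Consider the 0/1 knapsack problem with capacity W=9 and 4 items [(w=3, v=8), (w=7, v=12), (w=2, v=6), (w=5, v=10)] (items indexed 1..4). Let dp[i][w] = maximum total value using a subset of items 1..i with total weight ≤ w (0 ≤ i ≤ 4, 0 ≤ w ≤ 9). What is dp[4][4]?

8

i\w   0   1   2   3   4   5   6   7   8   9
  0   0   0   0   0   0   0   0   0   0   0
  1   0   0   0   8   8   8   8   8   8   8
  2   0   0   0   8   8   8   8  12  12  12
  3   0   0   6   8   8  14  14  14  14  18
  4   0   0   6   8   8  14  14  16  18  18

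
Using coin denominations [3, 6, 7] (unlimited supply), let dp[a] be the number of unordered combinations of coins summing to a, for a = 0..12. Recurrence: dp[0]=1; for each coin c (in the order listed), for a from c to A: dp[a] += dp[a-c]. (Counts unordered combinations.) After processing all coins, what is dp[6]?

after  coin     0     1     2     3     4     5     6     7     8     9    10    11    12
          3     1     0     0     1     0     0     1     0     0     1     0     0     1
          6     1     0     0     1     0     0     2     0     0     2     0     0     3
          7     1     0     0     1     0     0     2     1     0     2     1     0     3

2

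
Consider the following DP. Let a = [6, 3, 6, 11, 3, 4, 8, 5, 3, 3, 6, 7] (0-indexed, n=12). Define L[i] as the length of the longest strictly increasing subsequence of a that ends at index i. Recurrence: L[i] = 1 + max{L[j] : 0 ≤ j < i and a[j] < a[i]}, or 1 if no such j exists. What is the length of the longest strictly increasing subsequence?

   i    0    1    2    3    4    5    6    7    8    9   10   11
a[i]    6    3    6   11    3    4    8    5    3    3    6    7
L[i]    1    1    2    3    1    2    3    3    1    1    4    5

5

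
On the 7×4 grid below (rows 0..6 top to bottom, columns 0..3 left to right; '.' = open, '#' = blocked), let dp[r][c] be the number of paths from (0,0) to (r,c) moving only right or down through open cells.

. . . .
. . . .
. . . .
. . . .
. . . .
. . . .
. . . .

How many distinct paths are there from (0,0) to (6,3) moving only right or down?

84

r\c   0   1   2   3
  0   1   1   1   1
  1   1   2   3   4
  2   1   3   6  10
  3   1   4  10  20
  4   1   5  15  35
  5   1   6  21  56
  6   1   7  28  84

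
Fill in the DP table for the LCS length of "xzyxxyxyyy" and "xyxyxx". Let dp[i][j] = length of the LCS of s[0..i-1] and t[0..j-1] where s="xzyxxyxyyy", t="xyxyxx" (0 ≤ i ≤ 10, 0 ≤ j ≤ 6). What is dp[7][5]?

   ''  x  y  x  y  x  x
''  0  0  0  0  0  0  0
 x  0  1  1  1  1  1  1
 z  0  1  1  1  1  1  1
 y  0  1  2  2  2  2  2
 x  0  1  2  3  3  3  3
 x  0  1  2  3  3  4  4
 y  0  1  2  3  4  4  4
 x  0  1  2  3  4  5  5
 y  0  1  2  3  4  5  5
 y  0  1  2  3  4  5  5
 y  0  1  2  3  4  5  5

5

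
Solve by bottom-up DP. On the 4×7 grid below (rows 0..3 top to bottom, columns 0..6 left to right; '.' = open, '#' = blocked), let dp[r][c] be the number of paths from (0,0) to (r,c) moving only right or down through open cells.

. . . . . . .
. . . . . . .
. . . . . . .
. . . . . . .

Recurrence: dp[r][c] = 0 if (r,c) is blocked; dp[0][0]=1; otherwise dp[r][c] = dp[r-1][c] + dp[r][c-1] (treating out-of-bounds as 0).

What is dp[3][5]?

56

r\c   0   1   2   3   4   5   6
  0   1   1   1   1   1   1   1
  1   1   2   3   4   5   6   7
  2   1   3   6  10  15  21  28
  3   1   4  10  20  35  56  84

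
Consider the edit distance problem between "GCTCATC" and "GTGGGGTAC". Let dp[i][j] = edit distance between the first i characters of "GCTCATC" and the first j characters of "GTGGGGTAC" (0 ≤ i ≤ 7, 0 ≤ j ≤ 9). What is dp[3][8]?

   ''  G  T  G  G  G  G  T  A  C
''  0  1  2  3  4  5  6  7  8  9
 G  1  0  1  2  3  4  5  6  7  8
 C  2  1  1  2  3  4  5  6  7  7
 T  3  2  1  2  3  4  5  5  6  7
 C  4  3  2  2  3  4  5  6  6  6
 A  5  4  3  3  3  4  5  6  6  7
 T  6  5  4  4  4  4  5  5  6  7
 C  7  6  5  5  5  5  5  6  6  6

6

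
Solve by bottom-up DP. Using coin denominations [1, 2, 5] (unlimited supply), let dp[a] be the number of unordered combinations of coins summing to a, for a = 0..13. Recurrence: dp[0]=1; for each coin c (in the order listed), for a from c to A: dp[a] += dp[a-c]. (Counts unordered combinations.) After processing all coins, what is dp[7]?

6

after  coin     0     1     2     3     4     5     6     7     8     9    10    11    12    13
          1     1     1     1     1     1     1     1     1     1     1     1     1     1     1
          2     1     1     2     2     3     3     4     4     5     5     6     6     7     7
          5     1     1     2     2     3     4     5     6     7     8    10    11    13    14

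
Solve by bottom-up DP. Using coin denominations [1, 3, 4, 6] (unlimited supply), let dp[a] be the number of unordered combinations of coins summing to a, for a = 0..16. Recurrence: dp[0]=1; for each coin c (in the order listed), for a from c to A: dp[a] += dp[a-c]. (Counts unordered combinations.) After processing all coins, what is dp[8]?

7

after  coin     0     1     2     3     4     5     6     7     8     9    10    11    12    13    14    15    16
          1     1     1     1     1     1     1     1     1     1     1     1     1     1     1     1     1     1
          3     1     1     1     2     2     2     3     3     3     4     4     4     5     5     5     6     6
          4     1     1     1     2     3     3     4     5     6     7     8     9    11    12    13    15    17
          6     1     1     1     2     3     3     5     6     7     9    11    12    16    18    20    24    28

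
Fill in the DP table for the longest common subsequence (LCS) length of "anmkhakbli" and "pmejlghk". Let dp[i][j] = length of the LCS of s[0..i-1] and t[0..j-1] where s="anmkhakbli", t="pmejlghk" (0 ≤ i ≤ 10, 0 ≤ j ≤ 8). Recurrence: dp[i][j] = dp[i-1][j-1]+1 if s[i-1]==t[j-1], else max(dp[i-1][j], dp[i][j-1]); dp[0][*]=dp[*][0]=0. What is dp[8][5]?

1

   ''  p  m  e  j  l  g  h  k
''  0  0  0  0  0  0  0  0  0
 a  0  0  0  0  0  0  0  0  0
 n  0  0  0  0  0  0  0  0  0
 m  0  0  1  1  1  1  1  1  1
 k  0  0  1  1  1  1  1  1  2
 h  0  0  1  1  1  1  1  2  2
 a  0  0  1  1  1  1  1  2  2
 k  0  0  1  1  1  1  1  2  3
 b  0  0  1  1  1  1  1  2  3
 l  0  0  1  1  1  2  2  2  3
 i  0  0  1  1  1  2  2  2  3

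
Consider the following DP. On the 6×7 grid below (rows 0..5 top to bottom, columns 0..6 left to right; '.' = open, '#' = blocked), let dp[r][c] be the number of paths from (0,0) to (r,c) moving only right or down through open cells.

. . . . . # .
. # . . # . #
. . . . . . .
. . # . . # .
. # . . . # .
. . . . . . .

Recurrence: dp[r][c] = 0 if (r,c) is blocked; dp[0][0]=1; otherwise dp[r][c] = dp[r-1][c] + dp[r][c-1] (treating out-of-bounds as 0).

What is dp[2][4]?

4

r\c   0   1   2   3   4   5   6
  0   1   1   1   1   1   0   0
  1   1   0   1   2   0   0   0
  2   1   1   2   4   4   4   4
  3   1   2   0   4   8   0   4
  4   1   0   0   4  12   0   4
  5   1   1   1   5  17  17  21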